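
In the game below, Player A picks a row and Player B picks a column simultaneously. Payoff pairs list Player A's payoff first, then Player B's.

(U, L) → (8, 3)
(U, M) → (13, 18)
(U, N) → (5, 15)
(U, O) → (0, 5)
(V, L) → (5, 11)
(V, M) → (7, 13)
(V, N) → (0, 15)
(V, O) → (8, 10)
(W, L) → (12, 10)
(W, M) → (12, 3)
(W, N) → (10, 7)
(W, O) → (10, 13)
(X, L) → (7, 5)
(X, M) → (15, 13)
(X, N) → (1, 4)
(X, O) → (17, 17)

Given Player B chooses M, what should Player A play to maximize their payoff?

With Player B fixed at M, Player A's payoffs are: U → 13, V → 7, W → 12, X → 15.
The maximum is 15, achieved by X.

X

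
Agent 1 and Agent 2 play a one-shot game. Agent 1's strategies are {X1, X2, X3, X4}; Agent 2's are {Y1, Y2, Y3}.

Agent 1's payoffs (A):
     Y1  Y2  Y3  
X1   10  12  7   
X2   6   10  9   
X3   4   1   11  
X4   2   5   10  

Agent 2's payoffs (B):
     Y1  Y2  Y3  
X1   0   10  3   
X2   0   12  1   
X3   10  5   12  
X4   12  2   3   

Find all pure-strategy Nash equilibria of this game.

(X1, Y2) and (X3, Y3)

A profile is a Nash equilibrium when each player is best-responding to the other.
Agent 1's best responses — vs Y1: X1 (payoff 10); vs Y2: X1 (payoff 12); vs Y3: X3 (payoff 11).
Agent 2's best responses — vs X1: Y2 (payoff 10); vs X2: Y2 (payoff 12); vs X3: Y3 (payoff 12); vs X4: Y1 (payoff 12).
Mutual best responses occur at (X1, Y2) and (X3, Y3); at each, neither player gains by switching.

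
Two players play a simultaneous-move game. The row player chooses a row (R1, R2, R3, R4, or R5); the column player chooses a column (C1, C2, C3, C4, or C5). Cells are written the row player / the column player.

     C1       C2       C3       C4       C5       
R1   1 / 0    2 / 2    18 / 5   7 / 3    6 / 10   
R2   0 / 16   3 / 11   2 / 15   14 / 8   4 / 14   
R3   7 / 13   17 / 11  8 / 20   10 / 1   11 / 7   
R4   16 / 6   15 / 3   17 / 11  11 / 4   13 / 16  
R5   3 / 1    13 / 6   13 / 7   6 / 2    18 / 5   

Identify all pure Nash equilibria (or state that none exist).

Find each player's best response to every opponent strategy; NE are the intersections.
The row player's best responses — vs C1: R4 (payoff 16); vs C2: R3 (payoff 17); vs C3: R1 (payoff 18); vs C4: R2 (payoff 14); vs C5: R5 (payoff 18).
The column player's best responses — vs R1: C5 (payoff 10); vs R2: C1 (payoff 16); vs R3: C3 (payoff 20); vs R4: C5 (payoff 16); vs R5: C3 (payoff 7).
No cell has both players best-responding. For instance, the row player's best reply to C4 is R2, but against R2 the column player prefers C1 over C4.

None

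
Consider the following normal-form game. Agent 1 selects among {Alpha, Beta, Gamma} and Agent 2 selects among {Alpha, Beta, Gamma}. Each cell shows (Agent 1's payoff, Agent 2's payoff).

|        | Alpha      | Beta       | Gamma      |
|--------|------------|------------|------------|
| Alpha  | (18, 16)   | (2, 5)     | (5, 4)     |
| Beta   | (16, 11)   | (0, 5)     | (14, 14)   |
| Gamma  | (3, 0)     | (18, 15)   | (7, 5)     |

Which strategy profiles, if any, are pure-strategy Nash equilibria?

(Alpha, Alpha), (Beta, Gamma), and (Gamma, Beta)

A profile is a Nash equilibrium when each player is best-responding to the other.
Agent 1's best responses — vs Alpha: Alpha (payoff 18); vs Beta: Gamma (payoff 18); vs Gamma: Beta (payoff 14).
Agent 2's best responses — vs Alpha: Alpha (payoff 16); vs Beta: Gamma (payoff 14); vs Gamma: Beta (payoff 15).
Mutual best responses occur at (Alpha, Alpha), (Beta, Gamma), and (Gamma, Beta); at each, neither player gains by switching.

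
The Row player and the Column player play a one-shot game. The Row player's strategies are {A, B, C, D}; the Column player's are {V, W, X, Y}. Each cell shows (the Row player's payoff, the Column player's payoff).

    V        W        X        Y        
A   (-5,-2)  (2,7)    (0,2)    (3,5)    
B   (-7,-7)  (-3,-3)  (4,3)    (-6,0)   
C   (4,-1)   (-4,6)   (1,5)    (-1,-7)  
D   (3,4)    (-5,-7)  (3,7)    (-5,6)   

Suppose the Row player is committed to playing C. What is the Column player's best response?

W

With the Row player fixed at C, the Column player's payoffs are: V → -1, W → 6, X → 5, Y → -7.
The maximum is 6, achieved by W.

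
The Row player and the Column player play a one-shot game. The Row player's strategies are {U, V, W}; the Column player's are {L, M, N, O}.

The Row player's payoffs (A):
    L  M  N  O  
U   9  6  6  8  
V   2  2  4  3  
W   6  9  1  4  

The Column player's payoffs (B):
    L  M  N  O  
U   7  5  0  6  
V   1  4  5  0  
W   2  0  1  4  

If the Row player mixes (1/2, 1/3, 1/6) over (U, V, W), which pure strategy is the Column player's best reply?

The Column player's best reply maximizes expected payoff against the mix.
L: (1/2)·7 + (1/3)·1 + (1/6)·2 = 25/6
M: (1/2)·5 + (1/3)·4 + (1/6)·0 = 23/6
N: (1/2)·0 + (1/3)·5 + (1/6)·1 = 11/6
O: (1/2)·6 + (1/3)·0 + (1/6)·4 = 11/3
Highest expected payoff is 25/6, from L.

L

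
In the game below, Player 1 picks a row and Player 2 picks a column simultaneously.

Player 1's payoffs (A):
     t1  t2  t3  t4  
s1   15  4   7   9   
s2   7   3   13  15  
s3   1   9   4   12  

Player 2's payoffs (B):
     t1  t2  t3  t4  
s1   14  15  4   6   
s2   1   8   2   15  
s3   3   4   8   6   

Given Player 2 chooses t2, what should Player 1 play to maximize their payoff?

s3

With Player 2 fixed at t2, Player 1's payoffs are: s1 → 4, s2 → 3, s3 → 9.
The maximum is 9, achieved by s3.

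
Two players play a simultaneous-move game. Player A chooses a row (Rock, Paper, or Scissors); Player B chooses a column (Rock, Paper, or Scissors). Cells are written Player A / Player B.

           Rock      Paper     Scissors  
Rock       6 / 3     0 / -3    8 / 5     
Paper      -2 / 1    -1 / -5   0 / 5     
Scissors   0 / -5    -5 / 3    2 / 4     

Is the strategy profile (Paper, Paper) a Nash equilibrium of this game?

Holding Player B at Paper: Player A gets -1 from Paper but could get 0 by switching to Rock. Player A has a profitable deviation.

No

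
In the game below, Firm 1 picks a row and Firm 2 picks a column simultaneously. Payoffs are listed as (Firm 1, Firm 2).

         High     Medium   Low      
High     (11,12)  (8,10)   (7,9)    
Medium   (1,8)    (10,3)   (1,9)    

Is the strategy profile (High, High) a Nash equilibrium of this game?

Yes

Holding Firm 2 at High: Firm 1 gets 11 from High, versus 1 from Medium. No profitable deviation for Firm 1.
Holding Firm 1 at High: Firm 2 gets 12 from High, versus 10 from Medium, 9 from Low. No profitable deviation for Firm 2 either.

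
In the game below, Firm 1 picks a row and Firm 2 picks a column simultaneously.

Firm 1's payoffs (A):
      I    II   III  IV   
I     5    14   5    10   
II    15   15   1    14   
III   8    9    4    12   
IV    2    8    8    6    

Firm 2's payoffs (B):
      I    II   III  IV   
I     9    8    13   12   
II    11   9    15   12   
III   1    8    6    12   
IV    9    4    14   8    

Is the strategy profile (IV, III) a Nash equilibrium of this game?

Yes

Holding Firm 2 at III: Firm 1 gets 8 from IV, versus 5 from I, 1 from II, 4 from III. No profitable deviation for Firm 1.
Holding Firm 1 at IV: Firm 2 gets 14 from III, versus 9 from I, 4 from II, 8 from IV. No profitable deviation for Firm 2 either.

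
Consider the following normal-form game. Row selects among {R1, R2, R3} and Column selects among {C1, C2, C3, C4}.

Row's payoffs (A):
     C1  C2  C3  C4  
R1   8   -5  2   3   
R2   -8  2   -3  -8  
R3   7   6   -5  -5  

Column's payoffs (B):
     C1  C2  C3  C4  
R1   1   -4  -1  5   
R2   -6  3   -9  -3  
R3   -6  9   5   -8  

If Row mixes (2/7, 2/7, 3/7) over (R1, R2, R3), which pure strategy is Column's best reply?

C2

Compute Column's expected payoff from each pure strategy against the given mix.
C1: (2/7)·1 + (2/7)·(-6) + (3/7)·(-6) = -4
C2: (2/7)·(-4) + (2/7)·3 + (3/7)·9 = 25/7
C3: (2/7)·(-1) + (2/7)·(-9) + (3/7)·5 = -5/7
C4: (2/7)·5 + (2/7)·(-3) + (3/7)·(-8) = -20/7
Highest expected payoff is 25/7, from C2.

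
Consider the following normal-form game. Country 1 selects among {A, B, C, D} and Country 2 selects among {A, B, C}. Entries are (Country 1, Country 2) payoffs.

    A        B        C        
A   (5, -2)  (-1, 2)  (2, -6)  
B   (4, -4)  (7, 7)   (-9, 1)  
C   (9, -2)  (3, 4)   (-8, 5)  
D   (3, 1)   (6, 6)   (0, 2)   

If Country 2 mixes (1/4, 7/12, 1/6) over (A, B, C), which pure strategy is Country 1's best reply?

Compute Country 1's expected payoff from each pure strategy against the given mix.
A: (1/4)·5 + (7/12)·(-1) + (1/6)·2 = 1
B: (1/4)·4 + (7/12)·7 + (1/6)·(-9) = 43/12
C: (1/4)·9 + (7/12)·3 + (1/6)·(-8) = 8/3
D: (1/4)·3 + (7/12)·6 + (1/6)·0 = 17/4
Highest expected payoff is 17/4, from D.

D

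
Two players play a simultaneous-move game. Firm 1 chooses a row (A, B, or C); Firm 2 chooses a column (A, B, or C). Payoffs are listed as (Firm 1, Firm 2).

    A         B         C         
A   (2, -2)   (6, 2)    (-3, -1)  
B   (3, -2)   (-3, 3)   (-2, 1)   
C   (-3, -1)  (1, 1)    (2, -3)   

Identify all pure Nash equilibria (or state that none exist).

(A, B)

A profile is a Nash equilibrium when each player is best-responding to the other.
Firm 1's best responses — vs A: B (payoff 3); vs B: A (payoff 6); vs C: C (payoff 2).
Firm 2's best responses — vs A: B (payoff 2); vs B: B (payoff 3); vs C: B (payoff 1).
The only mutual best response is (A, B); neither player gains by switching there.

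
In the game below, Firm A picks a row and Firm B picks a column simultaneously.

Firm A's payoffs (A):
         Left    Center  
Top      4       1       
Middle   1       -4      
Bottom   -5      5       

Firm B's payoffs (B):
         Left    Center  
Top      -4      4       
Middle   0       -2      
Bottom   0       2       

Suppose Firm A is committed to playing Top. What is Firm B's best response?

Center

With Firm A fixed at Top, Firm B's payoffs are: Left → -4, Center → 4.
The maximum is 4, achieved by Center.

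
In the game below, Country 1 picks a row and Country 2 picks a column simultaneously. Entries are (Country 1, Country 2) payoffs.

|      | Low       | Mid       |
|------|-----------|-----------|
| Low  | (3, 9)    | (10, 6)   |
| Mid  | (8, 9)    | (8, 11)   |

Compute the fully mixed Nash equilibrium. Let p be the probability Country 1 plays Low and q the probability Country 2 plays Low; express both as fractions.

p = 2/5, q = 2/7

Each player's mixing probability is pinned down by making the *other* player indifferent.
Country 2 indifferent between Low and Mid: p·9 + (1−p)·9 = p·6 + (1−p)·11 ⟹ 9 + 0p = 11 + (-5)p ⟹ p = 2/5.
Country 1 indifferent between Low and Mid: q·3 + (1−q)·10 = q·8 + (1−q)·8 ⟹ 10 + (-7)q = 8 + 0q ⟹ q = 2/7.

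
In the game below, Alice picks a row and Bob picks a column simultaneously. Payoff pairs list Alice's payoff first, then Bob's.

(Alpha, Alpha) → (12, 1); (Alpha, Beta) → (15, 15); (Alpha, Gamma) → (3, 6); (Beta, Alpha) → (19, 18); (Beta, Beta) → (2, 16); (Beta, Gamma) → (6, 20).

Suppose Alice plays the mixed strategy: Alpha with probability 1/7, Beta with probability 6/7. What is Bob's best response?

Gamma

Bob's best reply maximizes expected payoff against the mix.
Alpha: (1/7)·1 + (6/7)·18 = 109/7
Beta: (1/7)·15 + (6/7)·16 = 111/7
Gamma: (1/7)·6 + (6/7)·20 = 18
Highest expected payoff is 18, from Gamma.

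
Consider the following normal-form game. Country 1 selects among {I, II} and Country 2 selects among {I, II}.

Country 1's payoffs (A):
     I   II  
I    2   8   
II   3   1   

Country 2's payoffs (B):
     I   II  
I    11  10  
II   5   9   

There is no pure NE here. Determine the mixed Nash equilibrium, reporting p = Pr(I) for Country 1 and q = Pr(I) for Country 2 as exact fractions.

Each player's mixing probability is pinned down by making the *other* player indifferent.
Country 2 indifferent between I and II: p·11 + (1−p)·5 = p·10 + (1−p)·9 ⟹ 5 + 6p = 9 + 1p ⟹ p = 4/5.
Country 1 indifferent between I and II: q·2 + (1−q)·8 = q·3 + (1−q)·1 ⟹ 8 + (-6)q = 1 + 2q ⟹ q = 7/8.

p = 4/5, q = 7/8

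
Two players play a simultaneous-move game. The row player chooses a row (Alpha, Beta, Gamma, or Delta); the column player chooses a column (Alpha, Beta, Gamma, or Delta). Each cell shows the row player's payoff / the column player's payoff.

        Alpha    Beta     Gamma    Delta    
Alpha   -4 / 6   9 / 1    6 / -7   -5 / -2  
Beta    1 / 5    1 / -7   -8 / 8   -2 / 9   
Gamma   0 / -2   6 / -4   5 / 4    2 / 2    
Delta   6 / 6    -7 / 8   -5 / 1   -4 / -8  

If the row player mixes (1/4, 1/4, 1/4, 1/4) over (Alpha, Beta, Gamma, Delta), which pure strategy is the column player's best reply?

Compute the column player's expected payoff from each pure strategy against the given mix.
Alpha: (1/4)·6 + (1/4)·5 + (1/4)·(-2) + (1/4)·6 = 15/4
Beta: (1/4)·1 + (1/4)·(-7) + (1/4)·(-4) + (1/4)·8 = -1/2
Gamma: (1/4)·(-7) + (1/4)·8 + (1/4)·4 + (1/4)·1 = 3/2
Delta: (1/4)·(-2) + (1/4)·9 + (1/4)·2 + (1/4)·(-8) = 1/4
Highest expected payoff is 15/4, from Alpha.

Alpha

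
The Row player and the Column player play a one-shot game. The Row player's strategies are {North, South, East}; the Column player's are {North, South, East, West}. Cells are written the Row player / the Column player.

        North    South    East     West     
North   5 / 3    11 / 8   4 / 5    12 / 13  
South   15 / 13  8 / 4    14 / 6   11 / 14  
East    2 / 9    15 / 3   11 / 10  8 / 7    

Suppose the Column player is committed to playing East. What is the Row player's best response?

With the Column player fixed at East, the Row player's payoffs are: North → 4, South → 14, East → 11.
The maximum is 14, achieved by South.

South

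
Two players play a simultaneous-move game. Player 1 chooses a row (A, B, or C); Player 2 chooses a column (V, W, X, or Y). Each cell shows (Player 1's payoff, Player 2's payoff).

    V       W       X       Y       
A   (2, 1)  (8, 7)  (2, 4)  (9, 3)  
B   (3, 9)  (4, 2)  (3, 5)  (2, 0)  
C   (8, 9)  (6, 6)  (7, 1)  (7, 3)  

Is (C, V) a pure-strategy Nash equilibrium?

Holding Player 2 at V: Player 1 gets 8 from C, versus 2 from A, 3 from B. No profitable deviation for Player 1.
Holding Player 1 at C: Player 2 gets 9 from V, versus 6 from W, 1 from X, 3 from Y. No profitable deviation for Player 2 either.

Yes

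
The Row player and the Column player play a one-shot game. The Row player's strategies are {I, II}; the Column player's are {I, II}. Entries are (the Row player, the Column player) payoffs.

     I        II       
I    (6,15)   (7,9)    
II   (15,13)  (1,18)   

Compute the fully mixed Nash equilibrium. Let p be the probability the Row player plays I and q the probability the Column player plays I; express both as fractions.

p = 5/11, q = 2/5

In a mixed NE each player is indifferent between their pure strategies, so the opponent's mix sets the indifference.
The Column player indifferent between I and II: p·15 + (1−p)·13 = p·9 + (1−p)·18 ⟹ 13 + 2p = 18 + (-9)p ⟹ p = 5/11.
The Row player indifferent between I and II: q·6 + (1−q)·7 = q·15 + (1−q)·1 ⟹ 7 + (-1)q = 1 + 14q ⟹ q = 2/5.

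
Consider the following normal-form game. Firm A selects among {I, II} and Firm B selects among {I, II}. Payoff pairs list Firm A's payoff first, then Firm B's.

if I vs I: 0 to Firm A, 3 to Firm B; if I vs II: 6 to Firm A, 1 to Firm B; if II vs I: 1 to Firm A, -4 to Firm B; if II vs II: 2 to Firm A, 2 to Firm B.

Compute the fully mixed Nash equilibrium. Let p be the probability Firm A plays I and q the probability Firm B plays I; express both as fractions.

p = 3/4, q = 4/5

In a mixed NE each player is indifferent between their pure strategies, so the opponent's mix sets the indifference.
Firm B indifferent between I and II: p·3 + (1−p)·(-4) = p·1 + (1−p)·2 ⟹ (-4) + 7p = 2 + (-1)p ⟹ p = 3/4.
Firm A indifferent between I and II: q·0 + (1−q)·6 = q·1 + (1−q)·2 ⟹ 6 + (-6)q = 2 + (-1)q ⟹ q = 4/5.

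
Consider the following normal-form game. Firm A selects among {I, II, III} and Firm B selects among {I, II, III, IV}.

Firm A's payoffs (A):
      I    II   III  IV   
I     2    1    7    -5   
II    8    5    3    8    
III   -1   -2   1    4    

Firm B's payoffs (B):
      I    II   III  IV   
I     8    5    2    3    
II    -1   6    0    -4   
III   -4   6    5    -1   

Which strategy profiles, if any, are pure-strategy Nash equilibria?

(II, II)

A profile is a Nash equilibrium when each player is best-responding to the other.
Firm A's best responses — vs I: II (payoff 8); vs II: II (payoff 5); vs III: I (payoff 7); vs IV: II (payoff 8).
Firm B's best responses — vs I: I (payoff 8); vs II: II (payoff 6); vs III: II (payoff 6).
The only mutual best response is (II, II); neither player gains by switching there.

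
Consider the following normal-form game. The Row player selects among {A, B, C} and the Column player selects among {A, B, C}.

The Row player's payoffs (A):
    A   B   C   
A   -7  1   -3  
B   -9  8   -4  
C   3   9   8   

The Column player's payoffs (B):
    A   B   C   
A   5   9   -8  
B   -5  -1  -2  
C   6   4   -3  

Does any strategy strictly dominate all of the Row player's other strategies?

Check whether one of the Row player's strategies beats all alternatives regardless of what the opponent does.
C strictly dominates: vs A: 3 > each of {-7, -9}; vs B: 9 > each of {1, 8}; vs C: 8 > each of {-3, -4}.

C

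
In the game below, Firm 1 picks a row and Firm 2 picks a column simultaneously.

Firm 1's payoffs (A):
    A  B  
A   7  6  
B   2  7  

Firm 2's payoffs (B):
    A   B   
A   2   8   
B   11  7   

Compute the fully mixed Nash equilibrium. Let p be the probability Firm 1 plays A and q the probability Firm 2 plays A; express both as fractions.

Each player's mixing probability is pinned down by making the *other* player indifferent.
Firm 2 indifferent between A and B: p·2 + (1−p)·11 = p·8 + (1−p)·7 ⟹ 11 + (-9)p = 7 + 1p ⟹ p = 2/5.
Firm 1 indifferent between A and B: q·7 + (1−q)·6 = q·2 + (1−q)·7 ⟹ 6 + 1q = 7 + (-5)q ⟹ q = 1/6.

p = 2/5, q = 1/6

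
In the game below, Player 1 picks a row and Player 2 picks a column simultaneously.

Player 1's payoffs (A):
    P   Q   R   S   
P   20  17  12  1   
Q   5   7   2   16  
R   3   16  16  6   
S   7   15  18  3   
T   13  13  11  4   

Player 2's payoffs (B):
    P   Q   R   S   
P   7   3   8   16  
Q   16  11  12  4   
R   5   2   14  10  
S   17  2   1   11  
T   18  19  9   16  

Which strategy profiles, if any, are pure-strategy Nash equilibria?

Find each player's best response to every opponent strategy; NE are the intersections.
Player 1's best responses — vs P: P (payoff 20); vs Q: P (payoff 17); vs R: S (payoff 18); vs S: Q (payoff 16).
Player 2's best responses — vs P: S (payoff 16); vs Q: P (payoff 16); vs R: R (payoff 14); vs S: P (payoff 17); vs T: Q (payoff 19).
No cell has both players best-responding. For instance, Player 1's best reply to Q is P, but against P Player 2 prefers S over Q.

None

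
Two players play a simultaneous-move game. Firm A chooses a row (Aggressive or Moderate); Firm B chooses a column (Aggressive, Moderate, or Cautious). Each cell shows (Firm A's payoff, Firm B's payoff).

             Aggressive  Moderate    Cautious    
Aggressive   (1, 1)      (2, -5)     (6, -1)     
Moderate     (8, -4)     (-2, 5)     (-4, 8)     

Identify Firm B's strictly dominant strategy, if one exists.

A strategy is strictly dominant if it gives Firm B a strictly higher payoff than every other strategy, against every choice by the opponent.
Aggressive is not dominant: against Moderate, Moderate gives 5 > -4.
Moderate is not dominant: against Aggressive, Aggressive gives 1 > -5.
Cautious is not dominant: against Aggressive, Aggressive gives 1 > -1.
No single strategy is best against every opponent action.

None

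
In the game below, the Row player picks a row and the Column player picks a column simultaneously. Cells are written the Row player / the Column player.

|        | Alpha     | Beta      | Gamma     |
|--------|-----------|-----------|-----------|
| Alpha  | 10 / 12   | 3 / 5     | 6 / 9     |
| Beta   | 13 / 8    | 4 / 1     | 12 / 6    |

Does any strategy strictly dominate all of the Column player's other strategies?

Check whether one of the Column player's strategies beats all alternatives regardless of what the opponent does.
Alpha strictly dominates: vs Alpha: 12 > each of {5, 9}; vs Beta: 8 > each of {1, 6}.

Alpha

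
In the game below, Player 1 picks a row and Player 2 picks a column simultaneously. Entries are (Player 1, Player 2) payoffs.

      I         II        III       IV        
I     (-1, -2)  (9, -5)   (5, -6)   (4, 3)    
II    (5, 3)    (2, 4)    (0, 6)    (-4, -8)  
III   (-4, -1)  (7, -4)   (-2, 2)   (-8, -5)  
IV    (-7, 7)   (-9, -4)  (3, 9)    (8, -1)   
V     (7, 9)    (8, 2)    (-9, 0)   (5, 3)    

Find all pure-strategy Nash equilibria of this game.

(V, I)

Check mutual best responses: a cell is a NE iff neither player can gain by unilaterally deviating.
Player 1's best responses — vs I: V (payoff 7); vs II: I (payoff 9); vs III: I (payoff 5); vs IV: IV (payoff 8).
Player 2's best responses — vs I: IV (payoff 3); vs II: III (payoff 6); vs III: III (payoff 2); vs IV: III (payoff 9); vs V: I (payoff 9).
The only mutual best response is (V, I); neither player gains by switching there.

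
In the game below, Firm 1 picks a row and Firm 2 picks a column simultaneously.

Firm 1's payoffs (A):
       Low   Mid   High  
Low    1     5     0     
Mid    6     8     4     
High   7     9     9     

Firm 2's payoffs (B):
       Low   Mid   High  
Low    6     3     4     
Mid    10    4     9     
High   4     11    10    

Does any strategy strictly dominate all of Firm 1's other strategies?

A strategy is strictly dominant if it gives Firm 1 a strictly higher payoff than every other strategy, against every choice by the opponent.
High strictly dominates: vs Low: 7 > each of {1, 6}; vs Mid: 9 > each of {5, 8}; vs High: 9 > each of {0, 4}.

High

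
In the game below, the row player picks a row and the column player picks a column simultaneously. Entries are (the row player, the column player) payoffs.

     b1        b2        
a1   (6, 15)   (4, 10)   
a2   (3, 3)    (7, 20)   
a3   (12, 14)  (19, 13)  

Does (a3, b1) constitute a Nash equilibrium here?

Yes

Holding the column player at b1: the row player gets 12 from a3, versus 6 from a1, 3 from a2. No profitable deviation for the row player.
Holding the row player at a3: the column player gets 14 from b1, versus 13 from b2. No profitable deviation for the column player either.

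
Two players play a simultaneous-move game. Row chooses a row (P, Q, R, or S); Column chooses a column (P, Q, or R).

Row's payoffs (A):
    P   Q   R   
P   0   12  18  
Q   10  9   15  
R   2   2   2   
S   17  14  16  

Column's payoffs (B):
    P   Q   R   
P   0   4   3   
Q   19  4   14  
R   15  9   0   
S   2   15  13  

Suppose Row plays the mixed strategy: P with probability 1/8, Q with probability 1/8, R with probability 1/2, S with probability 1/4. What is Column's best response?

P

Compute Column's expected payoff from each pure strategy against the given mix.
P: (1/8)·0 + (1/8)·19 + (1/2)·15 + (1/4)·2 = 83/8
Q: (1/8)·4 + (1/8)·4 + (1/2)·9 + (1/4)·15 = 37/4
R: (1/8)·3 + (1/8)·14 + (1/2)·0 + (1/4)·13 = 43/8
Highest expected payoff is 83/8, from P.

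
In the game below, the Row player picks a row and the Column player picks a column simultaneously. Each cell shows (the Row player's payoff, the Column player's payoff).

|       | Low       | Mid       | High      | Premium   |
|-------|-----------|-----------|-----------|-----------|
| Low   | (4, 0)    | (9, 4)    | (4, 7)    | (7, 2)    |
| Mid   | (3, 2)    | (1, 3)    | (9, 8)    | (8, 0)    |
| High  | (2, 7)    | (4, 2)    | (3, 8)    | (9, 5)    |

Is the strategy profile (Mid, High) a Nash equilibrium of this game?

Yes

Holding the Column player at High: the Row player gets 9 from Mid, versus 4 from Low, 3 from High. No profitable deviation for the Row player.
Holding the Row player at Mid: the Column player gets 8 from High, versus 2 from Low, 3 from Mid, 0 from Premium. No profitable deviation for the Column player either.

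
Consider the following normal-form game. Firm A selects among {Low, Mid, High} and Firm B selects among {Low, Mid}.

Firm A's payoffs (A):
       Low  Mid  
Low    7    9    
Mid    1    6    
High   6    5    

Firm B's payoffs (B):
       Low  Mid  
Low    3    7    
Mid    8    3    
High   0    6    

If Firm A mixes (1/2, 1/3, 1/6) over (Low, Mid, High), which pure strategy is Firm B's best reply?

Firm B's best reply maximizes expected payoff against the mix.
Low: (1/2)·3 + (1/3)·8 + (1/6)·0 = 25/6
Mid: (1/2)·7 + (1/3)·3 + (1/6)·6 = 11/2
Highest expected payoff is 11/2, from Mid.

Mid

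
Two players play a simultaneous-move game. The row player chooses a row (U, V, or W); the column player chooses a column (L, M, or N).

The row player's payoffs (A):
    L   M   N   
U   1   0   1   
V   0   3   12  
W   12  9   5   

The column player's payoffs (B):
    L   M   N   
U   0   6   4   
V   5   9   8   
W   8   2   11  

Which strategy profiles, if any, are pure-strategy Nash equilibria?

Find each player's best response to every opponent strategy; NE are the intersections.
The row player's best responses — vs L: W (payoff 12); vs M: W (payoff 9); vs N: V (payoff 12).
The column player's best responses — vs U: M (payoff 6); vs V: M (payoff 9); vs W: N (payoff 11).
No cell has both players best-responding. For instance, the row player's best reply to N is V, but against V the column player prefers M over N.

None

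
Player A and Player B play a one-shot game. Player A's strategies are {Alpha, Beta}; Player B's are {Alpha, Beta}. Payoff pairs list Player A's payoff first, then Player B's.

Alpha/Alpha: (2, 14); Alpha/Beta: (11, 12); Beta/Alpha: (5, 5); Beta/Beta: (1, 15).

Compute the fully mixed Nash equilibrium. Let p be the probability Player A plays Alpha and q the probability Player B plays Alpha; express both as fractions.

In a mixed NE each player is indifferent between their pure strategies, so the opponent's mix sets the indifference.
Player B indifferent between Alpha and Beta: p·14 + (1−p)·5 = p·12 + (1−p)·15 ⟹ 5 + 9p = 15 + (-3)p ⟹ p = 5/6.
Player A indifferent between Alpha and Beta: q·2 + (1−q)·11 = q·5 + (1−q)·1 ⟹ 11 + (-9)q = 1 + 4q ⟹ q = 10/13.

p = 5/6, q = 10/13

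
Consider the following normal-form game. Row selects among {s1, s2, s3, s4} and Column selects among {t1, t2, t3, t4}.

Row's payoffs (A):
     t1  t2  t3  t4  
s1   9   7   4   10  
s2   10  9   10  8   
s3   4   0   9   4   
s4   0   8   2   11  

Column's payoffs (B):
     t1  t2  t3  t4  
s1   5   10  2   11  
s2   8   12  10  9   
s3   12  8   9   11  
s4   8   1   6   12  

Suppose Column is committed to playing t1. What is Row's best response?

s2

With Column fixed at t1, Row's payoffs are: s1 → 9, s2 → 10, s3 → 4, s4 → 0.
The maximum is 10, achieved by s2.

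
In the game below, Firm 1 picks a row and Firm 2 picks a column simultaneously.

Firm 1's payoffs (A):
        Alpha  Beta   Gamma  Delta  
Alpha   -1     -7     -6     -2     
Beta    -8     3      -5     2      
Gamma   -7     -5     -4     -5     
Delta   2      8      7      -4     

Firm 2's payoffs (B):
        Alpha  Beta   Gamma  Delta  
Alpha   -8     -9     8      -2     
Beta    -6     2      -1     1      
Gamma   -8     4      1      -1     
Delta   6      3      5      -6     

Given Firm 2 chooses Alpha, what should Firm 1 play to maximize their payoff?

Delta

With Firm 2 fixed at Alpha, Firm 1's payoffs are: Alpha → -1, Beta → -8, Gamma → -7, Delta → 2.
The maximum is 2, achieved by Delta.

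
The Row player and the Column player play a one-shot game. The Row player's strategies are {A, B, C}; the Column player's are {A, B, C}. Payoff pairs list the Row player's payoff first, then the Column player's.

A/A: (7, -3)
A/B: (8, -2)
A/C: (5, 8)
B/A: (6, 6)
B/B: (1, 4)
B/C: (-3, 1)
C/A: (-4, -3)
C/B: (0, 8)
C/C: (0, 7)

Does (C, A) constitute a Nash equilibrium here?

Holding the Column player at A: the Row player gets -4 from C but could get 7 by switching to A. The Row player has a profitable deviation.

No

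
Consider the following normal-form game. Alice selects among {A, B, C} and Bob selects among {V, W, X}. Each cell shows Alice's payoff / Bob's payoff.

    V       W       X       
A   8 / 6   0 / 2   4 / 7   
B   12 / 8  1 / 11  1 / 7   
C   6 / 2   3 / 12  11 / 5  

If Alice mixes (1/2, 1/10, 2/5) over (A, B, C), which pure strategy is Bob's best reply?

Bob's best reply maximizes expected payoff against the mix.
V: (1/2)·6 + (1/10)·8 + (2/5)·2 = 23/5
W: (1/2)·2 + (1/10)·11 + (2/5)·12 = 69/10
X: (1/2)·7 + (1/10)·7 + (2/5)·5 = 31/5
Highest expected payoff is 69/10, from W.

W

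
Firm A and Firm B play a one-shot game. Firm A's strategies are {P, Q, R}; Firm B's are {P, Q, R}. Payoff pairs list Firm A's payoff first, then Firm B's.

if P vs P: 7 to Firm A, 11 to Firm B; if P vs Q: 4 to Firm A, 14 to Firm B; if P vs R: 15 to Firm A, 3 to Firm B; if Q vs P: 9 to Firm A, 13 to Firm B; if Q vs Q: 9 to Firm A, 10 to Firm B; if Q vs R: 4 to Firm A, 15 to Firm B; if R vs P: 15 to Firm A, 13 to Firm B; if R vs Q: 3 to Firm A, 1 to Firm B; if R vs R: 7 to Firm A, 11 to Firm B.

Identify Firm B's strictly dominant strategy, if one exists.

None

Check whether one of Firm B's strategies beats all alternatives regardless of what the opponent does.
P is not dominant: against P, Q gives 14 > 11.
Q is not dominant: against Q, P gives 13 > 10.
R is not dominant: against P, P gives 11 > 3.
No single strategy is best against every opponent action.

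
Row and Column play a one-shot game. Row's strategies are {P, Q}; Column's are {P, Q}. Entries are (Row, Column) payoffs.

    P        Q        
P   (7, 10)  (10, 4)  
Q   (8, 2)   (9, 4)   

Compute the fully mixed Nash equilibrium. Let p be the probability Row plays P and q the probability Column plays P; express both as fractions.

p = 1/4, q = 1/2

Each player's mixing probability is pinned down by making the *other* player indifferent.
Column indifferent between P and Q: p·10 + (1−p)·2 = p·4 + (1−p)·4 ⟹ 2 + 8p = 4 + 0p ⟹ p = 1/4.
Row indifferent between P and Q: q·7 + (1−q)·10 = q·8 + (1−q)·9 ⟹ 10 + (-3)q = 9 + (-1)q ⟹ q = 1/2.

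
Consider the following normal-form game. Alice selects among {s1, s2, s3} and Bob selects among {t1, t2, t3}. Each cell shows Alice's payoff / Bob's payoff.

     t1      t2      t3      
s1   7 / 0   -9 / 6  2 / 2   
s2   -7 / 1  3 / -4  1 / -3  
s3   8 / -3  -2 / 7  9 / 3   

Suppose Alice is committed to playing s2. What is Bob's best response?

With Alice fixed at s2, Bob's payoffs are: t1 → 1, t2 → -4, t3 → -3.
The maximum is 1, achieved by t1.

t1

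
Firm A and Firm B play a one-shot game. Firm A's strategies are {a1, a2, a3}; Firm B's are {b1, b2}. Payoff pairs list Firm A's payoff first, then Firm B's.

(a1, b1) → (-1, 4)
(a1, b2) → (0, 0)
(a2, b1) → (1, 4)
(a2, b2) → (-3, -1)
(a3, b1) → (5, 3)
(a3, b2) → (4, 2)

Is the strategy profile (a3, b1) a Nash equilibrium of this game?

Holding Firm B at b1: Firm A gets 5 from a3, versus -1 from a1, 1 from a2. No profitable deviation for Firm A.
Holding Firm A at a3: Firm B gets 3 from b1, versus 2 from b2. No profitable deviation for Firm B either.

Yes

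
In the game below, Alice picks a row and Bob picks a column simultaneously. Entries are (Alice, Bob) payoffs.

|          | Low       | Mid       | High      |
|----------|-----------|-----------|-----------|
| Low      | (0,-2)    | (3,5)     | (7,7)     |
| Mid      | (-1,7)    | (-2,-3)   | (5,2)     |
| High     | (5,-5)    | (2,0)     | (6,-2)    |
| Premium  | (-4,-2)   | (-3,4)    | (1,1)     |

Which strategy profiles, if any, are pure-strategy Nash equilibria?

(Low, High)

A profile is a Nash equilibrium when each player is best-responding to the other.
Alice's best responses — vs Low: High (payoff 5); vs Mid: Low (payoff 3); vs High: Low (payoff 7).
Bob's best responses — vs Low: High (payoff 7); vs Mid: Low (payoff 7); vs High: Mid (payoff 0); vs Premium: Mid (payoff 4).
The only mutual best response is (Low, High); neither player gains by switching there.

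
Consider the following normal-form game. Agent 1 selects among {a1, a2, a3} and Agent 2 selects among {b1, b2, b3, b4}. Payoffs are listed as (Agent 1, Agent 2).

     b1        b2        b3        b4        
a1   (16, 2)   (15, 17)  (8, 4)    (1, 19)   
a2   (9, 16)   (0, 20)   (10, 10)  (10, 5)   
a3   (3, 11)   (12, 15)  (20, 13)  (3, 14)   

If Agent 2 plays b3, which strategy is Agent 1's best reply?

With Agent 2 fixed at b3, Agent 1's payoffs are: a1 → 8, a2 → 10, a3 → 20.
The maximum is 20, achieved by a3.

a3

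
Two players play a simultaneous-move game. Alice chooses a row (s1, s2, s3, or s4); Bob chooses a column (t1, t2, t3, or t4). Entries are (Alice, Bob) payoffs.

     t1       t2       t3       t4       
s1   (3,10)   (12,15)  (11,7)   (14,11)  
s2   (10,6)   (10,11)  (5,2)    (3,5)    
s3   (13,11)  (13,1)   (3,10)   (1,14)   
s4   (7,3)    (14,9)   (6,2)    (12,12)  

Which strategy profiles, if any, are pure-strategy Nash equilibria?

None

A profile is a Nash equilibrium when each player is best-responding to the other.
Alice's best responses — vs t1: s3 (payoff 13); vs t2: s4 (payoff 14); vs t3: s1 (payoff 11); vs t4: s1 (payoff 14).
Bob's best responses — vs s1: t2 (payoff 15); vs s2: t2 (payoff 11); vs s3: t4 (payoff 14); vs s4: t4 (payoff 12).
No cell has both players best-responding. For instance, Alice's best reply to t4 is s1, but against s1 Bob prefers t2 over t4.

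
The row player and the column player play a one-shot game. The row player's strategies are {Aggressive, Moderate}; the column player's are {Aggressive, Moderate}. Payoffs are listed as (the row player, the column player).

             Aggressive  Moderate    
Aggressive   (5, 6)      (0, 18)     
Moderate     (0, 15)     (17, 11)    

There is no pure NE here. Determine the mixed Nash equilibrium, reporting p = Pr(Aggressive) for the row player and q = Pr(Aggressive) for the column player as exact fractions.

In a mixed NE each player is indifferent between their pure strategies, so the opponent's mix sets the indifference.
The column player indifferent between Aggressive and Moderate: p·6 + (1−p)·15 = p·18 + (1−p)·11 ⟹ 15 + (-9)p = 11 + 7p ⟹ p = 1/4.
The row player indifferent between Aggressive and Moderate: q·5 + (1−q)·0 = q·0 + (1−q)·17 ⟹ 0 + 5q = 17 + (-17)q ⟹ q = 17/22.

p = 1/4, q = 17/22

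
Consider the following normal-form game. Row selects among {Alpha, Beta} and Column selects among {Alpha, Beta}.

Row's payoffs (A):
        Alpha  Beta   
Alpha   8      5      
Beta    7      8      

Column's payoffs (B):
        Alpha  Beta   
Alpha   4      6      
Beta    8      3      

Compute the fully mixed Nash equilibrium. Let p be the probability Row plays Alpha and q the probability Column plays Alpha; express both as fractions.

In a mixed NE each player is indifferent between their pure strategies, so the opponent's mix sets the indifference.
Column indifferent between Alpha and Beta: p·4 + (1−p)·8 = p·6 + (1−p)·3 ⟹ 8 + (-4)p = 3 + 3p ⟹ p = 5/7.
Row indifferent between Alpha and Beta: q·8 + (1−q)·5 = q·7 + (1−q)·8 ⟹ 5 + 3q = 8 + (-1)q ⟹ q = 3/4.

p = 5/7, q = 3/4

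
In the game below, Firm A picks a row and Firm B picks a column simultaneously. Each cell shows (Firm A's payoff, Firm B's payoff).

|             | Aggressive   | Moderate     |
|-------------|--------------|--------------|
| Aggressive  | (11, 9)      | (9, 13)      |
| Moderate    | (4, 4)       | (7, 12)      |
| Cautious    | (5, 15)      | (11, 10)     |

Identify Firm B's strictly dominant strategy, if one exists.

No strictly dominant strategy

Check whether one of Firm B's strategies beats all alternatives regardless of what the opponent does.
Aggressive is not dominant: against Aggressive, Moderate gives 13 > 9.
Moderate is not dominant: against Cautious, Aggressive gives 15 > 10.
No single strategy is best against every opponent action.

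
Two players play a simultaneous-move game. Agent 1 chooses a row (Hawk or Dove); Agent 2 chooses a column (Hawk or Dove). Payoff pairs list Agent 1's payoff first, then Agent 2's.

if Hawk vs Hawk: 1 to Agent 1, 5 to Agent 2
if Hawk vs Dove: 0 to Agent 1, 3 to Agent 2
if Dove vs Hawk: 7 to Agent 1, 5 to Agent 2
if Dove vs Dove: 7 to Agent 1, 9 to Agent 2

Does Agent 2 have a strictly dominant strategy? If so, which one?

A strategy is strictly dominant if it gives Agent 2 a strictly higher payoff than every other strategy, against every choice by the opponent.
Hawk is not dominant: against Dove, Dove gives 9 > 5.
Dove is not dominant: against Hawk, Hawk gives 5 > 3.
No single strategy is best against every opponent action.

None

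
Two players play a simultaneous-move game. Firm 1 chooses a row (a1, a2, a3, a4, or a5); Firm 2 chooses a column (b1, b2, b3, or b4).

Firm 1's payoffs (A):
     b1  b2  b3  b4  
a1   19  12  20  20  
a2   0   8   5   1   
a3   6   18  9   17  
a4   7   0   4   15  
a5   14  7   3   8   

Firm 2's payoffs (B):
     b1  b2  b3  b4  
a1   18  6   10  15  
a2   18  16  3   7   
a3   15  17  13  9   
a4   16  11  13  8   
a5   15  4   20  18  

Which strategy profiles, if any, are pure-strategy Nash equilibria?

Check mutual best responses: a cell is a NE iff neither player can gain by unilaterally deviating.
Firm 1's best responses — vs b1: a1 (payoff 19); vs b2: a3 (payoff 18); vs b3: a1 (payoff 20); vs b4: a1 (payoff 20).
Firm 2's best responses — vs a1: b1 (payoff 18); vs a2: b1 (payoff 18); vs a3: b2 (payoff 17); vs a4: b1 (payoff 16); vs a5: b3 (payoff 20).
Mutual best responses occur at (a1, b1) and (a3, b2); at each, neither player gains by switching.

(a1, b1) and (a3, b2)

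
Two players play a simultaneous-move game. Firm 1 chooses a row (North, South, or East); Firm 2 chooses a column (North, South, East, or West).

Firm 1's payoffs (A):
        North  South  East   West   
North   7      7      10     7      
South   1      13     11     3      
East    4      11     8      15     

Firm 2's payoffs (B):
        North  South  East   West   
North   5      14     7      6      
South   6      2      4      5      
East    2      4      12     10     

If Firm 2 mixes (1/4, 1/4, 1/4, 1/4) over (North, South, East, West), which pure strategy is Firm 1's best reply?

East

Firm 1's best reply maximizes expected payoff against the mix.
North: (1/4)·7 + (1/4)·7 + (1/4)·10 + (1/4)·7 = 31/4
South: (1/4)·1 + (1/4)·13 + (1/4)·11 + (1/4)·3 = 7
East: (1/4)·4 + (1/4)·11 + (1/4)·8 + (1/4)·15 = 19/2
Highest expected payoff is 19/2, from East.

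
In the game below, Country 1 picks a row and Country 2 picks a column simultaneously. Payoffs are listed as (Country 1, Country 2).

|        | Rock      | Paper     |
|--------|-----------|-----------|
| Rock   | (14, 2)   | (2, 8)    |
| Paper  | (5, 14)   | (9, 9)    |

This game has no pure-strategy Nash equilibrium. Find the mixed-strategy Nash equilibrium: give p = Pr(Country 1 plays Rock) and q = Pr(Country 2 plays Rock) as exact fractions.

p = 5/11, q = 7/16

Each player's mixing probability is pinned down by making the *other* player indifferent.
Country 2 indifferent between Rock and Paper: p·2 + (1−p)·14 = p·8 + (1−p)·9 ⟹ 14 + (-12)p = 9 + (-1)p ⟹ p = 5/11.
Country 1 indifferent between Rock and Paper: q·14 + (1−q)·2 = q·5 + (1−q)·9 ⟹ 2 + 12q = 9 + (-4)q ⟹ q = 7/16.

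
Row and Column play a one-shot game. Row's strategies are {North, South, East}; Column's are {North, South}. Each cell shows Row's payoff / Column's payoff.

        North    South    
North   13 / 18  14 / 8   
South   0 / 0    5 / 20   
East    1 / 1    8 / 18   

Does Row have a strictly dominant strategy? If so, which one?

A strategy is strictly dominant if it gives Row a strictly higher payoff than every other strategy, against every choice by the opponent.
North strictly dominates: vs North: 13 > each of {0, 1}; vs South: 14 > each of {5, 8}.

North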